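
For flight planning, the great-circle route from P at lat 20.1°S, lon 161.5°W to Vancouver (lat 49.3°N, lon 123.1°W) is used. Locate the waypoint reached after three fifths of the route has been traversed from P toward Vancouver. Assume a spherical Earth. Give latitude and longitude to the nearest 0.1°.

≈ lat 22.4°N, lon 142.5°W

Convert each endpoint to a unit vector on the sphere (x = cos φ cos λ, y = cos φ sin λ, z = sin φ).
The central angle between the endpoints is δ = arccos(p₁·p₂) ≈ 1.350 rad (77.3°).
Interpolate at f = 3/5 with slerp weights a = sin((1−f)δ)/sin δ ≈ 0.527, b = sin(fδ)/sin δ ≈ 0.742.
p = a·p₁ + b·p₂ ≈ (-0.733, -0.562, 0.382); φ = arcsin(p_z) ≈ 22.44°, λ = atan2(p_y, p_x) ≈ -142.52°.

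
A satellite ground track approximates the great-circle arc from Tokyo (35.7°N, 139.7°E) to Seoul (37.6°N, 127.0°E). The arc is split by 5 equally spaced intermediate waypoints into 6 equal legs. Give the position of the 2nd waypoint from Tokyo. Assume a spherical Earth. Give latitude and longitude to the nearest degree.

Convert each endpoint to a unit vector on the sphere (x = cos φ cos λ, y = cos φ sin λ, z = sin φ).
The central angle between the endpoints is δ = arccos(p₁·p₂) ≈ 0.181 rad (10.4°).
Interpolate at f = 2/6 with slerp weights a = sin((1−f)δ)/sin δ ≈ 0.669, b = sin(fδ)/sin δ ≈ 0.335.
p = a·p₁ + b·p₂ ≈ (-0.574, 0.563, 0.595); φ = arcsin(p_z) ≈ 36.48°, λ = atan2(p_y, p_x) ≈ 135.54°.

≈ (36°N, 136°E)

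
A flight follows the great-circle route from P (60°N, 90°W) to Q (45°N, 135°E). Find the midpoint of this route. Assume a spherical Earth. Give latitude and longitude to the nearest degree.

Convert each endpoint to a unit vector on the sphere (x = cos φ cos λ, y = cos φ sin λ, z = sin φ).
The central angle between the endpoints is δ = arccos(p₁·p₂) ≈ 1.200 rad (68.8°).
Interpolate at f = 1/2 with slerp weights a = sin((1−f)δ)/sin δ ≈ 0.606, b = sin(fδ)/sin δ ≈ 0.606.
p = a·p₁ + b·p₂ ≈ (-0.303, 0.000, 0.953); φ = arcsin(p_z) ≈ 72.37°, λ = atan2(p_y, p_x) ≈ 180.00°.

≈ (72°N, 180°E)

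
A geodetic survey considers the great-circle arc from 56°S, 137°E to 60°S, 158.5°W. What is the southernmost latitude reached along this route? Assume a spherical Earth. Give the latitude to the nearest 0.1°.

≈ 62.4°S

The great circle lies in the plane with unit normal n̂ = (p₁ × p₂)/|p₁ × p₂|.
Here n̂_z ≈ +0.463; the vertex latitude is φ_max = arccos|n̂_z| ≈ 62.4°.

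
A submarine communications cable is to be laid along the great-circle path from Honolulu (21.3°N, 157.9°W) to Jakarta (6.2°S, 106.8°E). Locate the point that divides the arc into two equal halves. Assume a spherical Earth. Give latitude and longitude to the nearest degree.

Convert each endpoint to a unit vector on the sphere (x = cos φ cos λ, y = cos φ sin λ, z = sin φ).
The central angle between the endpoints is δ = arccos(p₁·p₂) ≈ 1.696 rad (97.2°).
Interpolate at f = 1/2 with slerp weights a = sin((1−f)δ)/sin δ ≈ 0.756, b = sin(fδ)/sin δ ≈ 0.756.
p = a·p₁ + b·p₂ ≈ (-0.870, 0.454, 0.193); φ = arcsin(p_z) ≈ 11.12°, λ = atan2(p_y, p_x) ≈ 152.41°.

≈ (11°N, 152°E)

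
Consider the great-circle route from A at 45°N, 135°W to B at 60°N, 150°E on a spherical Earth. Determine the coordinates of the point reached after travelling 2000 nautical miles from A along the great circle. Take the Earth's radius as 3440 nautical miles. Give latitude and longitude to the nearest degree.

Write both endpoints as unit vectors p₁, p₂ with components (cos φ cos λ, cos φ sin λ, sin φ).
The central angle between the endpoints is δ = arccos(p₁·p₂) ≈ 0.790 rad (45.3°). The total great-circle distance is δ·R ≈ 0.790 × 3440 ≈ 2717 nmi, so the target fraction is f = 2000/2717 ≈ 0.736.
Interpolate at f ≈ 0.736 with slerp weights a = sin((1−f)δ)/sin δ ≈ 0.291, b = sin(fδ)/sin δ ≈ 0.773.
p = a·p₁ + b·p₂ ≈ (-0.481, 0.048, 0.876); φ = arcsin(p_z) ≈ 61.13°, λ = atan2(p_y, p_x) ≈ 174.35°.

≈ 61°N, 174°E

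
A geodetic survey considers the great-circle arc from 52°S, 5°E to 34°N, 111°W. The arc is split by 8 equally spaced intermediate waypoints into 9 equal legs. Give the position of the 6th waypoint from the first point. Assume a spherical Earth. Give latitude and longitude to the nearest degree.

≈ 1°N, 80°W

Convert each endpoint to a unit vector on the sphere (x = cos φ cos λ, y = cos φ sin λ, z = sin φ).
The central angle between the endpoints is δ = arccos(p₁·p₂) ≈ 2.297 rad (131.6°).
Interpolate at f = 6/9 with slerp weights a = sin((1−f)δ)/sin δ ≈ 0.927, b = sin(fδ)/sin δ ≈ 1.337.
p = a·p₁ + b·p₂ ≈ (0.172, -0.985, 0.017); φ = arcsin(p_z) ≈ 0.96°, λ = atan2(p_y, p_x) ≈ -80.12°.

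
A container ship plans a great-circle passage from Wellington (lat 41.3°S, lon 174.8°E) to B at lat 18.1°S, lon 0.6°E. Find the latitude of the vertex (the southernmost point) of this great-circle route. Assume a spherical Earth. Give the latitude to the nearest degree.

≈ 85°S

The great circle lies in the plane with unit normal n̂ = (p₁ × p₂)/|p₁ × p₂|.
Here n̂_z ≈ -0.084; the vertex latitude is φ_max = arccos|n̂_z| ≈ 85.2°.
Check via Clairaut: cos φ_max = |cos φ₁| · sin C = cos(41.3°)·sin(173.6°) ≈ 0.084, again giving ≈ 85.2°.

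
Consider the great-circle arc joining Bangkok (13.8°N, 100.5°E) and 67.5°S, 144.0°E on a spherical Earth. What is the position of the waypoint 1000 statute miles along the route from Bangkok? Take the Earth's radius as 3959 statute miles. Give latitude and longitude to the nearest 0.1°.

From cos δ = sin φ₁ sin φ₂ + cos φ₁ cos φ₂ cos Δλ, the central angle is δ ≈ 1.522 rad (87.2°). The total great-circle distance is δ·R ≈ 1.522 × 3959 ≈ 6024 mi, so the target fraction is f = 1000/6024 ≈ 0.166.
Interpolate at f ≈ 0.166 with slerp weights a = sin((1−f)δ)/sin δ ≈ 0.956, b = sin(fδ)/sin δ ≈ 0.250.
p = a·p₁ + b·p₂ ≈ (-0.247, 0.969, -0.003); φ = arcsin(p_z) ≈ -0.18°, λ = atan2(p_y, p_x) ≈ 104.28°.

≈ 0.2°S, 104.3°E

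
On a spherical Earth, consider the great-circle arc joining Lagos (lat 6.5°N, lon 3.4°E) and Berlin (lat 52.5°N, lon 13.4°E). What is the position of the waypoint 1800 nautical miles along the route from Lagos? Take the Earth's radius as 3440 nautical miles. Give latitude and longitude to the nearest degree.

≈ lat 36°N, lon 9°E

From cos δ = sin φ₁ sin φ₂ + cos φ₁ cos φ₂ cos Δλ, the central angle is δ ≈ 0.816 rad (46.7°). The total great-circle distance is δ·R ≈ 0.816 × 3440 ≈ 2805 nmi, so the target fraction is f = 1800/2805 ≈ 0.642.
Interpolate at f ≈ 0.642 with slerp weights a = sin((1−f)δ)/sin δ ≈ 0.396, b = sin(fδ)/sin δ ≈ 0.686.
p = a·p₁ + b·p₂ ≈ (0.799, 0.120, 0.589); φ = arcsin(p_z) ≈ 36.11°, λ = atan2(p_y, p_x) ≈ 8.55°.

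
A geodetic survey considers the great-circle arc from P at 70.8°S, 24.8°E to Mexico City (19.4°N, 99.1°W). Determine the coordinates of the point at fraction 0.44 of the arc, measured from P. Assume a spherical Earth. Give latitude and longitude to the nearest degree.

Convert each endpoint to a unit vector on the sphere (x = cos φ cos λ, y = cos φ sin λ, z = sin φ).
The central angle between the endpoints is δ = arccos(p₁·p₂) ≈ 2.079 rad (119.1°).
Interpolate at f = 0.44 with slerp weights a = sin((1−f)δ)/sin δ ≈ 1.051, b = sin(fδ)/sin δ ≈ 0.907.
p = a·p₁ + b·p₂ ≈ (0.179, -0.700, -0.692); φ = arcsin(p_z) ≈ -43.76°, λ = atan2(p_y, p_x) ≈ -75.69°.

≈ 44°S, 76°W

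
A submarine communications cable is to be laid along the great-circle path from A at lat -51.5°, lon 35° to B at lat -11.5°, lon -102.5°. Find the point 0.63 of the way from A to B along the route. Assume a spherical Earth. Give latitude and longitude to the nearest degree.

≈ lat -46°, lon -79°

The haversine formula gives a central angle δ ≈ 1.869 rad (107.1°) between the endpoints.
Interpolate at f = 0.63 with slerp weights a = sin((1−f)δ)/sin δ ≈ 0.667, b = sin(fδ)/sin δ ≈ 0.966.
p = a·p₁ + b·p₂ ≈ (0.135, -0.686, -0.715); φ = arcsin(p_z) ≈ -45.62°, λ = atan2(p_y, p_x) ≈ -78.85°.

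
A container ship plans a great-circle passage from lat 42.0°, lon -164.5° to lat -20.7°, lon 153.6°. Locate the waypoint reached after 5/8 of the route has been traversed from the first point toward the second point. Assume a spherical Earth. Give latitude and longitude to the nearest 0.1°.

Convert each endpoint to a unit vector on the sphere (x = cos φ cos λ, y = cos φ sin λ, z = sin φ).
The central angle between the endpoints is δ = arccos(p₁·p₂) ≈ 1.286 rad (73.7°).
Interpolate at f = 5/8 with slerp weights a = sin((1−f)δ)/sin δ ≈ 0.483, b = sin(fδ)/sin δ ≈ 0.750.
p = a·p₁ + b·p₂ ≈ (-0.975, 0.216, 0.058); φ = arcsin(p_z) ≈ 3.34°, λ = atan2(p_y, p_x) ≈ 167.50°.

≈ lat 3.3°, lon 167.5°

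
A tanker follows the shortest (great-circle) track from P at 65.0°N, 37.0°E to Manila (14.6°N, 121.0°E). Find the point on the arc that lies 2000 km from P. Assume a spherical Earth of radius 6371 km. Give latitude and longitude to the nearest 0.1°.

Write both endpoints as unit vectors p₁, p₂ with components (cos φ cos λ, cos φ sin λ, sin φ).
The central angle between the endpoints is δ = arccos(p₁·p₂) ≈ 1.296 rad (74.3°). The total great-circle distance is δ·R ≈ 1.296 × 6371 ≈ 8258 km, so the target fraction is f = 2000/8258 ≈ 0.242.
Interpolate at f ≈ 0.242 with slerp weights a = sin((1−f)δ)/sin δ ≈ 0.864, b = sin(fδ)/sin δ ≈ 0.321.
p = a·p₁ + b·p₂ ≈ (0.132, 0.486, 0.864); φ = arcsin(p_z) ≈ 59.77°, λ = atan2(p_y, p_x) ≈ 74.83°.

≈ 59.8°N, 74.8°E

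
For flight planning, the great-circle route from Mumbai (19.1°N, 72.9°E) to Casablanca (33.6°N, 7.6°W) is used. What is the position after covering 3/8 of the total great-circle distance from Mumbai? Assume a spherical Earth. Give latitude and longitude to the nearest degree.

Write both endpoints as unit vectors p₁, p₂ with components (cos φ cos λ, cos φ sin λ, sin φ).
The central angle between the endpoints is δ = arccos(p₁·p₂) ≈ 1.255 rad (71.9°).
Interpolate at f = 3/8 with slerp weights a = sin((1−f)δ)/sin δ ≈ 0.743, b = sin(fδ)/sin δ ≈ 0.477.
p = a·p₁ + b·p₂ ≈ (0.600, 0.619, 0.507); φ = arcsin(p_z) ≈ 30.47°, λ = atan2(p_y, p_x) ≈ 45.86°.

≈ 30°N, 46°E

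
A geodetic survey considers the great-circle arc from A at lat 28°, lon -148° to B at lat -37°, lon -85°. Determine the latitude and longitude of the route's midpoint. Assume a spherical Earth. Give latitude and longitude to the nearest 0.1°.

Write both endpoints as unit vectors p₁, p₂ with components (cos φ cos λ, cos φ sin λ, sin φ).
The central angle between the endpoints is δ = arccos(p₁·p₂) ≈ 1.533 rad (87.8°).
Interpolate at f = 1/2 with slerp weights a = sin((1−f)δ)/sin δ ≈ 0.694, b = sin(fδ)/sin δ ≈ 0.694.
p = a·p₁ + b·p₂ ≈ (-0.471, -0.877, -0.092); φ = arcsin(p_z) ≈ -5.27°, λ = atan2(p_y, p_x) ≈ -118.26°.

≈ lat -5.3°, lon -118.3°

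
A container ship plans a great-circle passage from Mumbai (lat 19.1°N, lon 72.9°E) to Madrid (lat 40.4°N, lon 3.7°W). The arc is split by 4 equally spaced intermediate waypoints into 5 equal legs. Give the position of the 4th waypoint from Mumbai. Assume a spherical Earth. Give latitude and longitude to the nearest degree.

Write both endpoints as unit vectors p₁, p₂ with components (cos φ cos λ, cos φ sin λ, sin φ).
The central angle between the endpoints is δ = arccos(p₁·p₂) ≈ 1.182 rad (67.7°).
Interpolate at f = 4/5 with slerp weights a = sin((1−f)δ)/sin δ ≈ 0.253, b = sin(fδ)/sin δ ≈ 0.876.
p = a·p₁ + b·p₂ ≈ (0.736, 0.186, 0.651); φ = arcsin(p_z) ≈ 40.60°, λ = atan2(p_y, p_x) ≈ 14.14°.

≈ lat 41°N, lon 14°E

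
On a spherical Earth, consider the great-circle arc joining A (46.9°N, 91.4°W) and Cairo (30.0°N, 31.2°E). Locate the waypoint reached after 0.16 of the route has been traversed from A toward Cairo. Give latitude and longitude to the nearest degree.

≈ (55°N, 73°W)

Write both endpoints as unit vectors p₁, p₂ with components (cos φ cos λ, cos φ sin λ, sin φ).
The central angle between the endpoints is δ = arccos(p₁·p₂) ≈ 1.525 rad (87.3°).
Interpolate at f = 0.16 with slerp weights a = sin((1−f)δ)/sin δ ≈ 0.959, b = sin(fδ)/sin δ ≈ 0.242.
p = a·p₁ + b·p₂ ≈ (0.163, -0.547, 0.821); φ = arcsin(p_z) ≈ 55.21°, λ = atan2(p_y, p_x) ≈ -73.39°.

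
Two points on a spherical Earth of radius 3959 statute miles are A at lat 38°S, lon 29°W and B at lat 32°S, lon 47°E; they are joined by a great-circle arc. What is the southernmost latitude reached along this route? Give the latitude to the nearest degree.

≈ 42°S

The great circle lies in the plane with unit normal n̂ = (p₁ × p₂)/|p₁ × p₂|.
Here n̂_z ≈ +0.743; the vertex latitude is φ_max = arccos|n̂_z| ≈ 42.0°.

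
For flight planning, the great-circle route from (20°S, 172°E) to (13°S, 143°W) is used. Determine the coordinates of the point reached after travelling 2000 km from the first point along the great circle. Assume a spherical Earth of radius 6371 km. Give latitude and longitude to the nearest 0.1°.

≈ (18.4°S, 169.0°W)

From cos δ = sin φ₁ sin φ₂ + cos φ₁ cos φ₂ cos Δλ, the central angle is δ ≈ 0.761 rad (43.6°). The total great-circle distance is δ·R ≈ 0.761 × 6371 ≈ 4846 km, so the target fraction is f = 2000/4846 ≈ 0.413.
Interpolate at f ≈ 0.413 with slerp weights a = sin((1−f)δ)/sin δ ≈ 0.627, b = sin(fδ)/sin δ ≈ 0.448.
p = a·p₁ + b·p₂ ≈ (-0.932, -0.181, -0.315); φ = arcsin(p_z) ≈ -18.37°, λ = atan2(p_y, p_x) ≈ -169.02°.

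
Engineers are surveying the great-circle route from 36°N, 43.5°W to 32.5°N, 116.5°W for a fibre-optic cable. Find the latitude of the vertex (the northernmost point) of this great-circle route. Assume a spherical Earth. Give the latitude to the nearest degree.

≈ 40°N

The great circle lies in the plane with unit normal n̂ = (p₁ × p₂)/|p₁ × p₂|.
Here n̂_z ≈ -0.761; the vertex latitude is φ_max = arccos|n̂_z| ≈ 40.4°.
Check via Clairaut: cos φ_max = |cos φ₁| · sin C = cos(36.0°)·sin(70.2°) ≈ 0.761, again giving ≈ 40.4°.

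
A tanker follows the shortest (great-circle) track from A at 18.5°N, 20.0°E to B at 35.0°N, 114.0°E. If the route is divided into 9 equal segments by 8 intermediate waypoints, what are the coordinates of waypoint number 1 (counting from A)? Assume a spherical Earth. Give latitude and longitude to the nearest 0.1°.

The haversine formula gives a central angle δ ≈ 1.443 rad (82.7°) between the endpoints.
Interpolate at f = 1/9 with slerp weights a = sin((1−f)δ)/sin δ ≈ 0.967, b = sin(fδ)/sin δ ≈ 0.161.
p = a·p₁ + b·p₂ ≈ (0.808, 0.434, 0.399); φ = arcsin(p_z) ≈ 23.52°, λ = atan2(p_y, p_x) ≈ 28.25°.

≈ 23.5°N, 28.2°E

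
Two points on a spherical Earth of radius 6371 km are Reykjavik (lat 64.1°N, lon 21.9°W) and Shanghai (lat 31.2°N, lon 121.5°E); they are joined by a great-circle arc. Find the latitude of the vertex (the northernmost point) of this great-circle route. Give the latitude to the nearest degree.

The great circle lies in the plane with unit normal n̂ = (p₁ × p₂)/|p₁ × p₂|.
Here n̂_z ≈ +0.226; the vertex latitude is φ_max = arccos|n̂_z| ≈ 76.9°.
Check via Clairaut: cos φ_max = |cos φ₁| · sin C = cos(64.1°)·sin(31.1°) ≈ 0.226, again giving ≈ 76.9°.

≈ 77°N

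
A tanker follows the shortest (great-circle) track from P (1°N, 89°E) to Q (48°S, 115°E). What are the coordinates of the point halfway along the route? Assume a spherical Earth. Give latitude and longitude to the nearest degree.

The haversine formula gives a central angle δ ≈ 0.942 rad (54.0°) between the endpoints.
Interpolate at f = 1/2 with slerp weights a = sin((1−f)δ)/sin δ ≈ 0.561, b = sin(fδ)/sin δ ≈ 0.561.
p = a·p₁ + b·p₂ ≈ (-0.149, 0.901, -0.407); φ = arcsin(p_z) ≈ -24.03°, λ = atan2(p_y, p_x) ≈ 99.38°.

≈ (24°S, 99°E)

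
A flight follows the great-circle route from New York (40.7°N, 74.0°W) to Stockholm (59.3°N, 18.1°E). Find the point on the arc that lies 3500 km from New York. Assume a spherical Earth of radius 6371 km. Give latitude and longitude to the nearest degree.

The haversine formula gives a central angle δ ≈ 0.993 rad (56.9°) between the endpoints. The total great-circle distance is δ·R ≈ 0.993 × 6371 ≈ 6324 km, so the target fraction is f = 3500/6324 ≈ 0.553.
Interpolate at f ≈ 0.553 with slerp weights a = sin((1−f)δ)/sin δ ≈ 0.512, b = sin(fδ)/sin δ ≈ 0.623.
p = a·p₁ + b·p₂ ≈ (0.410, -0.274, 0.870); φ = arcsin(p_z) ≈ 60.47°, λ = atan2(p_y, p_x) ≈ -33.81°.

≈ 60°N, 34°W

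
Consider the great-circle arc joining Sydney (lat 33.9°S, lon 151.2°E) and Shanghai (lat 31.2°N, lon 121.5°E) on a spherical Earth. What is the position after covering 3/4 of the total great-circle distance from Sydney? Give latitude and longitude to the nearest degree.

Write both endpoints as unit vectors p₁, p₂ with components (cos φ cos λ, cos φ sin λ, sin φ).
The central angle between the endpoints is δ = arccos(p₁·p₂) ≈ 1.237 rad (70.9°).
Interpolate at f = 3/4 with slerp weights a = sin((1−f)δ)/sin δ ≈ 0.322, b = sin(fδ)/sin δ ≈ 0.847.
p = a·p₁ + b·p₂ ≈ (-0.613, 0.747, 0.259); φ = arcsin(p_z) ≈ 15.02°, λ = atan2(p_y, p_x) ≈ 129.38°.

≈ lat 15°N, lon 129°E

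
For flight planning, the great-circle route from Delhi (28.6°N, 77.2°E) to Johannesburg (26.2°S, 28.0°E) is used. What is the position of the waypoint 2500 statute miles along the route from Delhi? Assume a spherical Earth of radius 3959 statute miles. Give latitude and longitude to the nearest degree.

Write both endpoints as unit vectors p₁, p₂ with components (cos φ cos λ, cos φ sin λ, sin φ).
The central angle between the endpoints is δ = arccos(p₁·p₂) ≈ 1.263 rad (72.3°). The total great-circle distance is δ·R ≈ 1.263 × 3959 ≈ 4998 mi, so the target fraction is f = 2500/4998 ≈ 0.500.
Interpolate at f ≈ 0.500 with slerp weights a = sin((1−f)δ)/sin δ ≈ 0.619, b = sin(fδ)/sin δ ≈ 0.620.
p = a·p₁ + b·p₂ ≈ (0.611, 0.791, 0.023); φ = arcsin(p_z) ≈ 1.31°, λ = atan2(p_y, p_x) ≈ 52.31°.

≈ 1°N, 52°E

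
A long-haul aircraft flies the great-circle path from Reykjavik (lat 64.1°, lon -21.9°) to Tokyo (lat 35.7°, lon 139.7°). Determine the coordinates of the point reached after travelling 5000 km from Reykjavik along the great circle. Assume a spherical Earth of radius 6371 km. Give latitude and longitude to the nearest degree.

Convert each endpoint to a unit vector on the sphere (x = cos φ cos λ, y = cos φ sin λ, z = sin φ).
The central angle between the endpoints is δ = arccos(p₁·p₂) ≈ 1.381 rad (79.1°). The total great-circle distance is δ·R ≈ 1.381 × 6371 ≈ 8800 km, so the target fraction is f = 5000/8800 ≈ 0.568.
Interpolate at f ≈ 0.568 with slerp weights a = sin((1−f)δ)/sin δ ≈ 0.572, b = sin(fδ)/sin δ ≈ 0.720.
p = a·p₁ + b·p₂ ≈ (-0.214, 0.285, 0.934); φ = arcsin(p_z) ≈ 69.14°, λ = atan2(p_y, p_x) ≈ 126.91°.

≈ lat 69°, lon 127°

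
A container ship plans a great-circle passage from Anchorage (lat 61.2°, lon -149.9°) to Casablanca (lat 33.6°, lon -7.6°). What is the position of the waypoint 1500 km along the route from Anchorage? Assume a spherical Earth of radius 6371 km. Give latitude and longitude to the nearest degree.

≈ lat 72°, lon -128°

From cos δ = sin φ₁ sin φ₂ + cos φ₁ cos φ₂ cos Δλ, the central angle is δ ≈ 1.403 rad (80.4°). The total great-circle distance is δ·R ≈ 1.403 × 6371 ≈ 8936 km, so the target fraction is f = 1500/8936 ≈ 0.168.
Interpolate at f ≈ 0.168 with slerp weights a = sin((1−f)δ)/sin δ ≈ 0.933, b = sin(fδ)/sin δ ≈ 0.237.
p = a·p₁ + b·p₂ ≈ (-0.193, -0.251, 0.948); φ = arcsin(p_z) ≈ 71.50°, λ = atan2(p_y, p_x) ≈ -127.57°.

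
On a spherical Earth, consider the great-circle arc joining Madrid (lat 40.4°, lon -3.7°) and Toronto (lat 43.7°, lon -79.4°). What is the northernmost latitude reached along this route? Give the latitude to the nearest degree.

The great circle lies in the plane with unit normal n̂ = (p₁ × p₂)/|p₁ × p₂|.
Here n̂_z ≈ -0.657; the vertex latitude is φ_max = arccos|n̂_z| ≈ 48.9°.
Check via Clairaut: cos φ_max = |cos φ₁| · sin C = cos(40.4°)·sin(59.6°) ≈ 0.657, again giving ≈ 48.9°.

≈ 49°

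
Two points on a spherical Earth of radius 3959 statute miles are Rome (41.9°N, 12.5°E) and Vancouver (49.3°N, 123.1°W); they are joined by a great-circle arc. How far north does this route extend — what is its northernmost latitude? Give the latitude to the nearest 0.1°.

The great circle lies in the plane with unit normal n̂ = (p₁ × p₂)/|p₁ × p₂|.
Here n̂_z ≈ -0.344; the vertex latitude is φ_max = arccos|n̂_z| ≈ 69.9°.
Check via Clairaut: cos φ_max = |cos φ₁| · sin C = cos(41.9°)·sin(27.5°) ≈ 0.344, again giving ≈ 69.9°.

≈ 69.9°N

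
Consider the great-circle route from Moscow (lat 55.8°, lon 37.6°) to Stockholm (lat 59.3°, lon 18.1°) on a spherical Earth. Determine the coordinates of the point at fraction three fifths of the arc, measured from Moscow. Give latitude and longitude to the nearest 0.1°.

Convert each endpoint to a unit vector on the sphere (x = cos φ cos λ, y = cos φ sin λ, z = sin φ).
The central angle between the endpoints is δ = arccos(p₁·p₂) ≈ 0.192 rad (11.0°).
Interpolate at f = 3/5 with slerp weights a = sin((1−f)δ)/sin δ ≈ 0.402, b = sin(fδ)/sin δ ≈ 0.602.
p = a·p₁ + b·p₂ ≈ (0.471, 0.233, 0.850); φ = arcsin(p_z) ≈ 58.26°, λ = atan2(p_y, p_x) ≈ 26.35°.

≈ lat 58.3°, lon 26.3°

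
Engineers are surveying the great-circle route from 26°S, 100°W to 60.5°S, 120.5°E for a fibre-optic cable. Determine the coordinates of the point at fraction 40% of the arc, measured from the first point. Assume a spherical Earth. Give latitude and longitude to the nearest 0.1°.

≈ 57.9°S, 120.2°W

Write both endpoints as unit vectors p₁, p₂ with components (cos φ cos λ, cos φ sin λ, sin φ).
The central angle between the endpoints is δ = arccos(p₁·p₂) ≈ 1.526 rad (87.4°).
Interpolate at f = 0.40 with slerp weights a = sin((1−f)δ)/sin δ ≈ 0.794, b = sin(fδ)/sin δ ≈ 0.574.
p = a·p₁ + b·p₂ ≈ (-0.267, -0.459, -0.847); φ = arcsin(p_z) ≈ -57.91°, λ = atan2(p_y, p_x) ≈ -120.21°.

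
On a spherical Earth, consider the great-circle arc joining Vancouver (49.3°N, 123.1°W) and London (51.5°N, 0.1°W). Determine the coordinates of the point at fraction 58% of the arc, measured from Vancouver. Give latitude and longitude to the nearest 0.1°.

Convert each endpoint to a unit vector on the sphere (x = cos φ cos λ, y = cos φ sin λ, z = sin φ).
The central angle between the endpoints is δ = arccos(p₁·p₂) ≈ 1.189 rad (68.1°).
Interpolate at f = 0.58 with slerp weights a = sin((1−f)δ)/sin δ ≈ 0.516, b = sin(fδ)/sin δ ≈ 0.686.
p = a·p₁ + b·p₂ ≈ (0.243, -0.283, 0.928); φ = arcsin(p_z) ≈ 68.11°, λ = atan2(p_y, p_x) ≈ -49.31°.

≈ (68.1°N, 49.3°W)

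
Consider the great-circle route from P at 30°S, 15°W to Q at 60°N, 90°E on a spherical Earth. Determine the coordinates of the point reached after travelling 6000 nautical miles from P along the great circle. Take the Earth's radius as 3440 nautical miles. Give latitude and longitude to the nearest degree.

Convert each endpoint to a unit vector on the sphere (x = cos φ cos λ, y = cos φ sin λ, z = sin φ).
The central angle between the endpoints is δ = arccos(p₁·p₂) ≈ 2.147 rad (123.0°). The total great-circle distance is δ·R ≈ 2.147 × 3440 ≈ 7387 nmi, so the target fraction is f = 6000/7387 ≈ 0.812.
Interpolate at f ≈ 0.812 with slerp weights a = sin((1−f)δ)/sin δ ≈ 0.468, b = sin(fδ)/sin δ ≈ 1.175.
p = a·p₁ + b·p₂ ≈ (0.391, 0.483, 0.784); φ = arcsin(p_z) ≈ 51.59°, λ = atan2(p_y, p_x) ≈ 50.96°.

≈ 52°N, 51°E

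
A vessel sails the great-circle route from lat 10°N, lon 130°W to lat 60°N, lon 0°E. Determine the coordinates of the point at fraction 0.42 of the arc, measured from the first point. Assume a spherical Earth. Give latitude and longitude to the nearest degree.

Write both endpoints as unit vectors p₁, p₂ with components (cos φ cos λ, cos φ sin λ, sin φ).
The central angle between the endpoints is δ = arccos(p₁·p₂) ≈ 1.738 rad (99.6°).
Interpolate at f = 0.42 with slerp weights a = sin((1−f)δ)/sin δ ≈ 0.858, b = sin(fδ)/sin δ ≈ 0.676.
p = a·p₁ + b·p₂ ≈ (-0.205, -0.647, 0.734); φ = arcsin(p_z) ≈ 47.26°, λ = atan2(p_y, p_x) ≈ -107.57°.

≈ lat 47°N, lon 108°W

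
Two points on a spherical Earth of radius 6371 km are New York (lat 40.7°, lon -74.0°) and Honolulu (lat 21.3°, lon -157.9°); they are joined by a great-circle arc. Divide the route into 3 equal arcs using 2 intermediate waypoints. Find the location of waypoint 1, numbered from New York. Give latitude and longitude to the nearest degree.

≈ lat 42°, lon -106°

Write both endpoints as unit vectors p₁, p₂ with components (cos φ cos λ, cos φ sin λ, sin φ).
The central angle between the endpoints is δ = arccos(p₁·p₂) ≈ 1.254 rad (71.8°).
Interpolate at f = 1/3 with slerp weights a = sin((1−f)δ)/sin δ ≈ 0.781, b = sin(fδ)/sin δ ≈ 0.427.
p = a·p₁ + b·p₂ ≈ (-0.206, -0.719, 0.664); φ = arcsin(p_z) ≈ 41.63°, λ = atan2(p_y, p_x) ≈ -105.96°.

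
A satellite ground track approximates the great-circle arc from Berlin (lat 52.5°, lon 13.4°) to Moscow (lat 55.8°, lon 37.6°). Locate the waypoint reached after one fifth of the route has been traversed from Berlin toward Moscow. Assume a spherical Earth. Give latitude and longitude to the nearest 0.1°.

≈ lat 53.5°, lon 17.9°

Write both endpoints as unit vectors p₁, p₂ with components (cos φ cos λ, cos φ sin λ, sin φ).
The central angle between the endpoints is δ = arccos(p₁·p₂) ≈ 0.253 rad (14.5°).
Interpolate at f = 1/5 with slerp weights a = sin((1−f)δ)/sin δ ≈ 0.803, b = sin(fδ)/sin δ ≈ 0.202.
p = a·p₁ + b·p₂ ≈ (0.566, 0.183, 0.804); φ = arcsin(p_z) ≈ 53.54°, λ = atan2(p_y, p_x) ≈ 17.89°.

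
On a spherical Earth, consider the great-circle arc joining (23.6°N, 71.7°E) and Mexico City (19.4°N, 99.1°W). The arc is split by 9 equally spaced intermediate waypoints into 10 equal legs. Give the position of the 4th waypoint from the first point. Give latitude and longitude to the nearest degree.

≈ (74°N, 32°E)

From cos δ = sin φ₁ sin φ₂ + cos φ₁ cos φ₂ cos Δλ, the central angle is δ ≈ 2.375 rad (136.1°).
Interpolate at f = 4/10 with slerp weights a = sin((1−f)δ)/sin δ ≈ 1.426, b = sin(fδ)/sin δ ≈ 1.173.
p = a·p₁ + b·p₂ ≈ (0.235, 0.149, 0.960); φ = arcsin(p_z) ≈ 73.83°, λ = atan2(p_y, p_x) ≈ 32.29°.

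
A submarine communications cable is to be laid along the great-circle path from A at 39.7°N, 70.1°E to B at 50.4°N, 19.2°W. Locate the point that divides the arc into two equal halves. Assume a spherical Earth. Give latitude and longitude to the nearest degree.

≈ 55°N, 31°E

The haversine formula gives a central angle δ ≈ 1.049 rad (60.1°) between the endpoints.
Interpolate at f = 1/2 with slerp weights a = sin((1−f)δ)/sin δ ≈ 0.578, b = sin(fδ)/sin δ ≈ 0.578.
p = a·p₁ + b·p₂ ≈ (0.499, 0.297, 0.814); φ = arcsin(p_z) ≈ 54.50°, λ = atan2(p_y, p_x) ≈ 30.74°.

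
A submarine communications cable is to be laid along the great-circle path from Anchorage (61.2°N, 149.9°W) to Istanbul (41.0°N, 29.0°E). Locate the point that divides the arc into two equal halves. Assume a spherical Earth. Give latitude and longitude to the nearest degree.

Write both endpoints as unit vectors p₁, p₂ with components (cos φ cos λ, cos φ sin λ, sin φ).
The central angle between the endpoints is δ = arccos(p₁·p₂) ≈ 1.358 rad (77.8°).
Interpolate at f = 1/2 with slerp weights a = sin((1−f)δ)/sin δ ≈ 0.642, b = sin(fδ)/sin δ ≈ 0.642.
p = a·p₁ + b·p₂ ≈ (0.156, 0.080, 0.984); φ = arcsin(p_z) ≈ 79.89°, λ = atan2(p_y, p_x) ≈ 27.06°.

≈ 80°N, 27°E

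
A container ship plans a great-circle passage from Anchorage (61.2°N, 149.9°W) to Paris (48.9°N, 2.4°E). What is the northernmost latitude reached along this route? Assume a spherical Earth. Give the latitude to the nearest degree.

The great circle lies in the plane with unit normal n̂ = (p₁ × p₂)/|p₁ × p₂|.
Here n̂_z ≈ +0.159; the vertex latitude is φ_max = arccos|n̂_z| ≈ 80.8°.

≈ 81°N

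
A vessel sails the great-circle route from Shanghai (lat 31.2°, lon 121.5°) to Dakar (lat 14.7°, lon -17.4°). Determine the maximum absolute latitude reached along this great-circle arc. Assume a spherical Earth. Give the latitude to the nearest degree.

The great circle lies in the plane with unit normal n̂ = (p₁ × p₂)/|p₁ × p₂|.
Here n̂_z ≈ -0.625; the vertex latitude is φ_max = arccos|n̂_z| ≈ 51.3°.

≈ 51°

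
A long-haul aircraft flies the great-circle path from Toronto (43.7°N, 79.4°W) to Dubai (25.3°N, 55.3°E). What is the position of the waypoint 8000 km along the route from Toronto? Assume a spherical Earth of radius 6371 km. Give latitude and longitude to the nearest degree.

≈ 47°N, 34°E

Convert each endpoint to a unit vector on the sphere (x = cos φ cos λ, y = cos φ sin λ, z = sin φ).
The central angle between the endpoints is δ = arccos(p₁·p₂) ≈ 1.736 rad (99.5°). The total great-circle distance is δ·R ≈ 1.736 × 6371 ≈ 11060 km, so the target fraction is f = 8000/11060 ≈ 0.723.
Interpolate at f ≈ 0.723 with slerp weights a = sin((1−f)δ)/sin δ ≈ 0.468, b = sin(fδ)/sin δ ≈ 0.964.
p = a·p₁ + b·p₂ ≈ (0.558, 0.384, 0.736); φ = arcsin(p_z) ≈ 47.36°, λ = atan2(p_y, p_x) ≈ 34.48°.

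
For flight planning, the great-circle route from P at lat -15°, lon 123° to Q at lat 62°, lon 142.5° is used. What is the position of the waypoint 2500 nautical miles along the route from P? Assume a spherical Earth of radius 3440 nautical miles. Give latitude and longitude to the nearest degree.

≈ lat 26°, lon 130°

Write both endpoints as unit vectors p₁, p₂ with components (cos φ cos λ, cos φ sin λ, sin φ).
The central angle between the endpoints is δ = arccos(p₁·p₂) ≈ 1.371 rad (78.5°). The total great-circle distance is δ·R ≈ 1.371 × 3440 ≈ 4715 nmi, so the target fraction is f = 2500/4715 ≈ 0.530.
Interpolate at f ≈ 0.530 with slerp weights a = sin((1−f)δ)/sin δ ≈ 0.612, b = sin(fδ)/sin δ ≈ 0.678.
p = a·p₁ + b·p₂ ≈ (-0.575, 0.690, 0.440); φ = arcsin(p_z) ≈ 26.11°, λ = atan2(p_y, p_x) ≈ 129.80°.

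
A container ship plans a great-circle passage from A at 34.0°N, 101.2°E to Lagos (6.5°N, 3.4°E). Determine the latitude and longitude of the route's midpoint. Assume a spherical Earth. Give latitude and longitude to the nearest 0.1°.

≈ 29.2°N, 46.4°E

Convert each endpoint to a unit vector on the sphere (x = cos φ cos λ, y = cos φ sin λ, z = sin φ).
The central angle between the endpoints is δ = arccos(p₁·p₂) ≈ 1.619 rad (92.8°).
Interpolate at f = 1/2 with slerp weights a = sin((1−f)δ)/sin δ ≈ 0.725, b = sin(fδ)/sin δ ≈ 0.725.
p = a·p₁ + b·p₂ ≈ (0.602, 0.632, 0.487); φ = arcsin(p_z) ≈ 29.17°, λ = atan2(p_y, p_x) ≈ 46.39°.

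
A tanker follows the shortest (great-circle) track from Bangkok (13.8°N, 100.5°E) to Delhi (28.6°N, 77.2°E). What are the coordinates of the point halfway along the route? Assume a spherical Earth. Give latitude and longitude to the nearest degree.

≈ 22°N, 89°E

The haversine formula gives a central angle δ ≈ 0.457 rad (26.2°) between the endpoints.
Interpolate at f = 1/2 with slerp weights a = sin((1−f)δ)/sin δ ≈ 0.513, b = sin(fδ)/sin δ ≈ 0.513.
p = a·p₁ + b·p₂ ≈ (0.009, 0.930, 0.368); φ = arcsin(p_z) ≈ 21.60°, λ = atan2(p_y, p_x) ≈ 89.45°.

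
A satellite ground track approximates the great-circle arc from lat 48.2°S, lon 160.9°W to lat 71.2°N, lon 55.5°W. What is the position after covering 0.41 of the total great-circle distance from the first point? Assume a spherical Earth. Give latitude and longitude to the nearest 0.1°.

≈ lat 5.1°N, lon 137.0°W

Write both endpoints as unit vectors p₁, p₂ with components (cos φ cos λ, cos φ sin λ, sin φ).
The central angle between the endpoints is δ = arccos(p₁·p₂) ≈ 2.438 rad (139.7°).
Interpolate at f = 0.41 with slerp weights a = sin((1−f)δ)/sin δ ≈ 1.533, b = sin(fδ)/sin δ ≈ 1.301.
p = a·p₁ + b·p₂ ≈ (-0.728, -0.680, 0.089); φ = arcsin(p_z) ≈ 5.10°, λ = atan2(p_y, p_x) ≈ -136.96°.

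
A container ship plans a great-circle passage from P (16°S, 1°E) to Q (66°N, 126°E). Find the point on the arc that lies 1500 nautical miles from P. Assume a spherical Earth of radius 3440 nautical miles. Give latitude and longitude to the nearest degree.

Convert each endpoint to a unit vector on the sphere (x = cos φ cos λ, y = cos φ sin λ, z = sin φ).
The central angle between the endpoints is δ = arccos(p₁·p₂) ≈ 2.067 rad (118.4°). The total great-circle distance is δ·R ≈ 2.067 × 3440 ≈ 7110 nmi, so the target fraction is f = 1500/7110 ≈ 0.211.
Interpolate at f ≈ 0.211 with slerp weights a = sin((1−f)δ)/sin δ ≈ 1.135, b = sin(fδ)/sin δ ≈ 0.480.
p = a·p₁ + b·p₂ ≈ (0.976, 0.177, 0.126); φ = arcsin(p_z) ≈ 7.23°, λ = atan2(p_y, p_x) ≈ 10.28°.

≈ (7°N, 10°E)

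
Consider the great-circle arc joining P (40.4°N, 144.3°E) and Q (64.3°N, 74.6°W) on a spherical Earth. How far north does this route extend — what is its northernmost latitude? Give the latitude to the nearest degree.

The great circle lies in the plane with unit normal n̂ = (p₁ × p₂)/|p₁ × p₂|.
Here n̂_z ≈ +0.219; the vertex latitude is φ_max = arccos|n̂_z| ≈ 77.3°.
Check via Clairaut: cos φ_max = |cos φ₁| · sin C = cos(40.4°)·sin(16.7°) ≈ 0.219, again giving ≈ 77.3°.

≈ 77°N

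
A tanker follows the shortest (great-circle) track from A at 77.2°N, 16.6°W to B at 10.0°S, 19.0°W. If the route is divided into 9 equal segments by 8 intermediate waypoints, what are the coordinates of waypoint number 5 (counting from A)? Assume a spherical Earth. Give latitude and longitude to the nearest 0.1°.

≈ 28.8°N, 18.6°W

Convert each endpoint to a unit vector on the sphere (x = cos φ cos λ, y = cos φ sin λ, z = sin φ).
The central angle between the endpoints is δ = arccos(p₁·p₂) ≈ 1.522 rad (87.2°).
Interpolate at f = 5/9 with slerp weights a = sin((1−f)δ)/sin δ ≈ 0.627, b = sin(fδ)/sin δ ≈ 0.749.
p = a·p₁ + b·p₂ ≈ (0.831, -0.280, 0.481); φ = arcsin(p_z) ≈ 28.76°, λ = atan2(p_y, p_x) ≈ -18.62°.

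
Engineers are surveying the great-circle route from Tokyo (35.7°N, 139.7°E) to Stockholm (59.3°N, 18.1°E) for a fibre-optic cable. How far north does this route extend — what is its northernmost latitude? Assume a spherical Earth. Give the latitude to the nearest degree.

The great circle lies in the plane with unit normal n̂ = (p₁ × p₂)/|p₁ × p₂|.
Here n̂_z ≈ -0.368; the vertex latitude is φ_max = arccos|n̂_z| ≈ 68.4°.
Check via Clairaut: cos φ_max = |cos φ₁| · sin C = cos(35.7°)·sin(27.0°) ≈ 0.368, again giving ≈ 68.4°.

≈ 68°N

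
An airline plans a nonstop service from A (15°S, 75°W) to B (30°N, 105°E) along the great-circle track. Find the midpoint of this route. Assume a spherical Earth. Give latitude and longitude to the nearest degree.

Write both endpoints as unit vectors p₁, p₂ with components (cos φ cos λ, cos φ sin λ, sin φ).
The central angle between the endpoints is δ = arccos(p₁·p₂) ≈ 2.880 rad (165.0°).
Interpolate at f = 1/2 with slerp weights a = sin((1−f)δ)/sin δ ≈ 3.831, b = sin(fδ)/sin δ ≈ 3.831.
p = a·p₁ + b·p₂ ≈ (0.099, -0.370, 0.924); φ = arcsin(p_z) ≈ 67.50°, λ = atan2(p_y, p_x) ≈ -75.00°.

≈ (67°N, 75°W)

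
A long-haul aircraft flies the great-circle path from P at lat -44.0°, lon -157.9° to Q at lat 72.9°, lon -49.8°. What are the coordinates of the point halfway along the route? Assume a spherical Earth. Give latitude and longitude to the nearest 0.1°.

The haversine formula gives a central angle δ ≈ 2.389 rad (136.9°) between the endpoints.
Interpolate at f = 1/2 with slerp weights a = sin((1−f)δ)/sin δ ≈ 1.360, b = sin(fδ)/sin δ ≈ 1.360.
p = a·p₁ + b·p₂ ≈ (-0.648, -0.673, 0.355); φ = arcsin(p_z) ≈ 20.80°, λ = atan2(p_y, p_x) ≈ -133.91°.

≈ lat 20.8°, lon -133.9°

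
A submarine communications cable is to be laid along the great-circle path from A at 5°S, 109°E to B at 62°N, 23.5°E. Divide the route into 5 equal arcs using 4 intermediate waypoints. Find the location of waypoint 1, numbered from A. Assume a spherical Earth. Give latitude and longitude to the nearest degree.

≈ 11°N, 100°E

The haversine formula gives a central angle δ ≈ 1.611 rad (92.3°) between the endpoints.
Interpolate at f = 1/5 with slerp weights a = sin((1−f)δ)/sin δ ≈ 0.961, b = sin(fδ)/sin δ ≈ 0.317.
p = a·p₁ + b·p₂ ≈ (-0.175, 0.965, 0.196); φ = arcsin(p_z) ≈ 11.31°, λ = atan2(p_y, p_x) ≈ 100.30°.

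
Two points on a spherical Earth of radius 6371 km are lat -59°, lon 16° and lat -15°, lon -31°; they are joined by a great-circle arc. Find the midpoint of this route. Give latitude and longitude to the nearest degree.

≈ lat -39°, lon -15°

From cos δ = sin φ₁ sin φ₂ + cos φ₁ cos φ₂ cos Δλ, the central angle is δ ≈ 0.975 rad (55.9°).
Interpolate at f = 1/2 with slerp weights a = sin((1−f)δ)/sin δ ≈ 0.566, b = sin(fδ)/sin δ ≈ 0.566.
p = a·p₁ + b·p₂ ≈ (0.749, -0.201, -0.632); φ = arcsin(p_z) ≈ -39.17°, λ = atan2(p_y, p_x) ≈ -15.04°.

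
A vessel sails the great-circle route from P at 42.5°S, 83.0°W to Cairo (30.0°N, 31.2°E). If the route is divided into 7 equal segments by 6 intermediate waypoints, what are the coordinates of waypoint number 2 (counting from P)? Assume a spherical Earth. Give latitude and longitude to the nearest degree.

≈ 28°S, 41°W

Write both endpoints as unit vectors p₁, p₂ with components (cos φ cos λ, cos φ sin λ, sin φ).
The central angle between the endpoints is δ = arccos(p₁·p₂) ≈ 2.214 rad (126.8°).
Interpolate at f = 2/7 with slerp weights a = sin((1−f)δ)/sin δ ≈ 1.249, b = sin(fδ)/sin δ ≈ 0.739.
p = a·p₁ + b·p₂ ≈ (0.659, -0.583, -0.475); φ = arcsin(p_z) ≈ -28.34°, λ = atan2(p_y, p_x) ≈ -41.48°.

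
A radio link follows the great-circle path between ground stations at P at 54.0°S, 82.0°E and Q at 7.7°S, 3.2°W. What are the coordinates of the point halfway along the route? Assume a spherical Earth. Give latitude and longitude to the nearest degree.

≈ 38°S, 26°E

Write both endpoints as unit vectors p₁, p₂ with components (cos φ cos λ, cos φ sin λ, sin φ).
The central angle between the endpoints is δ = arccos(p₁·p₂) ≈ 1.413 rad (81.0°).
Interpolate at f = 1/2 with slerp weights a = sin((1−f)δ)/sin δ ≈ 0.657, b = sin(fδ)/sin δ ≈ 0.657.
p = a·p₁ + b·p₂ ≈ (0.704, 0.346, -0.620); φ = arcsin(p_z) ≈ -38.31°, λ = atan2(p_y, p_x) ≈ 26.18°.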